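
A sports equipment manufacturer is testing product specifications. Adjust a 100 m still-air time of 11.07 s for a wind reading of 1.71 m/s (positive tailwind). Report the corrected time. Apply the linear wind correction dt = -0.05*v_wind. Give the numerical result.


dt = -0.05 * v_wind = -0.05 * 1.71 = -0.0855 s
t_corrected = t_still + dt = 11.07 + (-0.0855)
t_corrected = 10.9845 s

10.9845 s


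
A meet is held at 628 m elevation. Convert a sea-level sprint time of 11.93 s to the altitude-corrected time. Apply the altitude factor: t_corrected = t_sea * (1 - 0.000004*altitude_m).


Correction factor = 1 - 0.000004 * 628 = 0.997488
t_corrected = t_sea * factor = 11.93 * 0.997488
t_corrected = 11.9 s

11.9 s


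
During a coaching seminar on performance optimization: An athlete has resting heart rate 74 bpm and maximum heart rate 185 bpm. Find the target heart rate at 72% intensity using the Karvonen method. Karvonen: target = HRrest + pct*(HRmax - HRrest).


Target = HRrest + pct*(HRmax - HRrest)
Heart rate reserve = HRmax - HRrest = 185 - 74 = 111 bpm
Fraction = 72% = 0.72
Target = 74 + 0.72 * 111
Target = 74 + 79.92 = 153.92 bpm

153.92 bpm


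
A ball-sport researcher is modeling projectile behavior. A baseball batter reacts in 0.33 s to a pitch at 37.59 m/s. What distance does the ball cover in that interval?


d = v * t
d = 37.59 * 0.33
d = 12.4047 m

12.4047 m


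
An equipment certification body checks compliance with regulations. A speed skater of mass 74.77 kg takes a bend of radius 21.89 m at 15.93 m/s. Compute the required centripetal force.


Fc = m * v^2 / r
v^2 = 15.93^2 = 253.7649
Fc = 74.77 * 253.7649 / 21.89
Fc = 18974.0016 / 21.89 = 866.7886 N

866.7886 N


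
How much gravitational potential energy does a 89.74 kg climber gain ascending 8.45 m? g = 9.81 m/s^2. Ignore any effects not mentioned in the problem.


PE = m * g * h
PE = 89.74 * 9.81 * 8.45
PE = 880.3494 * 8.45 = 7438.9524 J

7438.9524 J


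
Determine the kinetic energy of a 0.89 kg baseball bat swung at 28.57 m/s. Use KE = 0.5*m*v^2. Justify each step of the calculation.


KE = 0.5 * m * v^2
KE = 0.5 * 0.89 * 28.57^2
KE = 0.5 * 0.89 * 816.2449 = 363.229 J

363.229 J


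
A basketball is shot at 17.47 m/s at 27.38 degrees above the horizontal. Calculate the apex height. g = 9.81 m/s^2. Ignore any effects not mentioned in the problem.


H = (v*sin(theta))^2 / (2*g)
vy = v*sin(theta) = 17.47 * sin(27.38 deg) = 8.0343 m/s
H = vy^2 / (2*g) = 64.5496 / (2*9.81)
H = 64.5496 / 19.62 = 3.29 m

3.29 m


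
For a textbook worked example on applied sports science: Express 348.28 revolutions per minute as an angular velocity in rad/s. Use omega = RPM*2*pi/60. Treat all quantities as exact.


omega = RPM * 2 * pi / 60
omega = 348.28 * 2 * 3.14159 / 60
omega = 2188.3078 / 60 = 36.4718 rad/s

36.4718 rad/s


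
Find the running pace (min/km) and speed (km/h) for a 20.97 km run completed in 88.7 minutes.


Pace = time / distance = 88.7 min / 20.97 km = 4.2299 min/km
Speed = distance / time_in_hours = 20.97 / 1.4783 hr
Speed = 14.1849 km/h

4.2299 min/km, 14.1849 km/h


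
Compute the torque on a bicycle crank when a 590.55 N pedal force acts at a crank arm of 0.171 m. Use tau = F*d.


tau = F * d
tau = 590.55 * 0.171
tau = 100.984 N*m

100.984 N*m


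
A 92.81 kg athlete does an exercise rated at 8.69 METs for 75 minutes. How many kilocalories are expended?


kcal = MET * mass * time_hr
Convert time: 75 min = 1.25 hr
kcal = 8.69 * 92.81 * 1.25
kcal = 1008.1486 kcal

1008.1486 kcal


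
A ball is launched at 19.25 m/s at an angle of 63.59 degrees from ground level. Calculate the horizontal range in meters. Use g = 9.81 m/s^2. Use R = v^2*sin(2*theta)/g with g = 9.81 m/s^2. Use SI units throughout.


R = v^2 * sin(2*theta) / g
Convert angle to radians: theta = 63.59 deg = 1.1099 rad
sin(2*theta) = sin(2.2197) = 0.7967
R = 19.25^2 * 0.7967 / 9.81
R = 370.5625 * 0.7967 / 9.81 = 30.0961 m

30.0961 m


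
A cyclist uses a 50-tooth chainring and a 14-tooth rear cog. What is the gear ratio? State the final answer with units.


GR = front_teeth / rear_teeth
GR = 50 / 14
GR = 3.5714

3.5714


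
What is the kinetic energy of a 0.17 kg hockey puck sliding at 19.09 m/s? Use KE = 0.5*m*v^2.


KE = 0.5 * m * v^2
KE = 0.5 * 0.17 * 19.09^2
KE = 0.5 * 0.17 * 364.4281 = 30.9764 J

30.9764 J


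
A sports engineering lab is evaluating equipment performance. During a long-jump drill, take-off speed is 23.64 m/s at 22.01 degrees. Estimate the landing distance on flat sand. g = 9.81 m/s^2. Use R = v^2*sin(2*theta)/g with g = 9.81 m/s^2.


R = v^2 * sin(2*theta) / g
Convert angle to radians: theta = 22.01 deg = 0.3841 rad
sin(2*theta) = sin(0.7683) = 0.6949
R = 23.64^2 * 0.6949 / 9.81
R = 558.8496 * 0.6949 / 9.81 = 39.5871 m

39.5871 m


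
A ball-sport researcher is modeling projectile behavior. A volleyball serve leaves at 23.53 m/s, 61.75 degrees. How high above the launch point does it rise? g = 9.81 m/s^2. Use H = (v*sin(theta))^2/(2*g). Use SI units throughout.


H = (v*sin(theta))^2 / (2*g)
vy = v*sin(theta) = 23.53 * sin(61.75 deg) = 20.7274 m/s
H = vy^2 / (2*g) = 429.6234 / (2*9.81)
H = 429.6234 / 19.62 = 21.8972 m

21.8972 m


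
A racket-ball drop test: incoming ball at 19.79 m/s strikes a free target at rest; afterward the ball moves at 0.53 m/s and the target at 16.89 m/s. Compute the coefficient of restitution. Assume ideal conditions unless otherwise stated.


e = (v2_after - v1_after) / (v1_before - v2_before)
Numerator = 16.89 - 0.53 = 16.36
Denominator = 19.79 - 0 = 19.79
e = 16.36 / 19.79 = 0.8267

0.8267


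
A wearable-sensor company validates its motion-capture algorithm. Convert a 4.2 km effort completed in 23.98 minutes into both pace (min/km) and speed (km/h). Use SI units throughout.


Pace = time / distance = 23.98 min / 4.2 km = 5.7095 min/km
Speed = distance / time_in_hours = 4.2 / 0.3997 hr
Speed = 10.5088 km/h

5.7095 min/km, 10.5088 km/h


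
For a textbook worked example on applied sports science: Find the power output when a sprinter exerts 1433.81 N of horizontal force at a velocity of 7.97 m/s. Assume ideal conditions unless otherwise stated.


P = F * v
P = 1433.81 * 7.97
P = 11427.4657 W

11427.4657 W


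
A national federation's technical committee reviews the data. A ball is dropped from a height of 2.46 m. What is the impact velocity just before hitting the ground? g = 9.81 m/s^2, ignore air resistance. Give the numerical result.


v = sqrt(2 * g * h)
v = sqrt(2 * 9.81 * 2.46)
v = sqrt(48.2652) = 6.9473 m/s

6.9473 m/s


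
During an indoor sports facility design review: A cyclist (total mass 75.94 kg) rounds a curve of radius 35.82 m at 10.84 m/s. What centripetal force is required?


Fc = m * v^2 / r
v^2 = 10.84^2 = 117.5056
Fc = 75.94 * 117.5056 / 35.82
Fc = 8923.3753 / 35.82 = 249.1171 N

249.1171 N


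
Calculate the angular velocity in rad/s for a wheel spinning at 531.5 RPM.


omega = RPM * 2 * pi / 60
omega = 531.5 * 2 * 3.14159 / 60
omega = 3339.513 / 60 = 55.6585 rad/s

55.6585 rad/s


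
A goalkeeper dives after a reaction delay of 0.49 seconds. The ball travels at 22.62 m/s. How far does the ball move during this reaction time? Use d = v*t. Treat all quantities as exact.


d = v * t
d = 22.62 * 0.49
d = 11.0838 m

11.0838 m


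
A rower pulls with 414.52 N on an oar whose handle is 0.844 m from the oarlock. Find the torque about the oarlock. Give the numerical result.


tau = F * d
tau = 414.52 * 0.844
tau = 349.8549 N*m

349.8549 N*m


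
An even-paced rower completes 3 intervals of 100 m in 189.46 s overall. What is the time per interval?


Split time = total_time / n_laps = 189.46 / 3
Split time = 63.1533 s per lap

63.1533 s


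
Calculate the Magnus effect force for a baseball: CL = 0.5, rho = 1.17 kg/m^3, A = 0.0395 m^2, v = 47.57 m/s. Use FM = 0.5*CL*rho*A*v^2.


FM = 0.5 * CL * rho * A * v^2
FM = 0.5 * 0.5 * 1.17 * 0.0395 * 47.57^2
v^2 = 2262.9049
FM = 0.5 * 0.5 * 1.17 * 0.0395 * 2262.9049 = 26.145 N

26.145 N


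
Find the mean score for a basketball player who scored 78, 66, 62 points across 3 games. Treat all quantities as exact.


Average = sum / n
Sum = 206
Average = 206 / 3 = 68.6667

68.6667


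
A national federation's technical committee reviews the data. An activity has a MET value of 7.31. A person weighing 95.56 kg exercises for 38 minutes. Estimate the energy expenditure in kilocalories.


kcal = MET * mass * time_hr
Convert time: 38 min = 0.6333 hr
kcal = 7.31 * 95.56 * 0.6333
kcal = 442.4109 kcal

442.4109 kcal


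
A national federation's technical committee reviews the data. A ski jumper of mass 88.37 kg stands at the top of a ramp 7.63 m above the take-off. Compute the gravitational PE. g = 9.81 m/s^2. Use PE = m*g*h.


PE = m * g * h
PE = 88.37 * 9.81 * 7.63
PE = 866.9097 * 7.63 = 6614.521 J

6614.521 J


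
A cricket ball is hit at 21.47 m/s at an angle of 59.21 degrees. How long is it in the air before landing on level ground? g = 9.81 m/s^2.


T = 2*v*sin(theta)/g
sin(theta) = sin(59.21 deg) = 0.859
T = 2*21.47*0.859 / 9.81
T = 36.8876 / 9.81 = 3.7602 s

3.7602 s


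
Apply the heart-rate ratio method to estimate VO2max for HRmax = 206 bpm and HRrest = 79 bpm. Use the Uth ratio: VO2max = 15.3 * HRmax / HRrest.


VO2max = 15.3 * HRmax / HRrest
VO2max = 15.3 * 206 / 79
VO2max = 3151.8 / 79 = 39.8962 mL/kg/min

39.8962 mL/kg/min


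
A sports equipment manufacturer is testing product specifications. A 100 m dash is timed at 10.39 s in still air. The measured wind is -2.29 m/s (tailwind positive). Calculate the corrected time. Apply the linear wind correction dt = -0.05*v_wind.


dt = -0.05 * v_wind = -0.05 * -2.29 = 0.1145 s
t_corrected = t_still + dt = 10.39 + (0.1145)
t_corrected = 10.5045 s

10.5045 s


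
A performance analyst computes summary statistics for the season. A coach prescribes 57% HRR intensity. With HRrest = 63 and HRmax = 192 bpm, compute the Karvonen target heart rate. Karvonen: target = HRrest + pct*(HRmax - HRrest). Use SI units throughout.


Target = HRrest + pct*(HRmax - HRrest)
Heart rate reserve = HRmax - HRrest = 192 - 63 = 129 bpm
Fraction = 57% = 0.57
Target = 63 + 0.57 * 129
Target = 63 + 73.53 = 136.53 bpm

136.53 bpm


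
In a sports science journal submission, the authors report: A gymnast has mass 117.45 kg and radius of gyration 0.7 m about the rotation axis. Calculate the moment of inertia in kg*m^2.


I = m * k^2
I = 117.45 * 0.7^2
I = 117.45 * 0.49 = 57.5505 kg*m^2

57.5505 kg*m^2


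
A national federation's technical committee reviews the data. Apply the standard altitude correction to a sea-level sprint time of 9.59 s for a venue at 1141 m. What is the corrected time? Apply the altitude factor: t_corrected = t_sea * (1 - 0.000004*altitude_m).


Correction factor = 1 - 0.000004 * 1141 = 0.995436
t_corrected = t_sea * factor = 9.59 * 0.995436
t_corrected = 9.5462 s

9.5462 s


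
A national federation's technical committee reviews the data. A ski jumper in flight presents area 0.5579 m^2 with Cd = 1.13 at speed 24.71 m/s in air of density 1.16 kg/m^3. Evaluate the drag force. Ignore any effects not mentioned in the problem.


Fd = 0.5 * Cd * rho * A * v^2
Fd = 0.5 * 1.13 * 1.16 * 0.5579 * 24.71^2
v^2 = 610.5841
Fd = 0.5 * 1.13 * 1.16 * 0.5579 * 610.5841 = 223.2586 N

223.2586 N


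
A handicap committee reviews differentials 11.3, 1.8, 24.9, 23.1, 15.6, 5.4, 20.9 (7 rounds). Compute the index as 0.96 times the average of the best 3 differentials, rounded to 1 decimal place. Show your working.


All differentials: 11.3, 1.8, 24.9, 23.1, 15.6, 5.4, 20.9
Sorted: 1.8, 5.4, 11.3, 15.6, 20.9, 23.1, 24.9
Best 3: 1.8, 5.4, 11.3
Average of best = 18.5 / 3 = 6.1667
Raw index = 6.1667 * 0.96 = 5.92
Handicap index = round(5.92, 1) = 5.9

5.9


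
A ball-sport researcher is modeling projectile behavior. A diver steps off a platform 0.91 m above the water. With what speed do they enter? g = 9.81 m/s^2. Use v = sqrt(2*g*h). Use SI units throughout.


v = sqrt(2 * g * h)
v = sqrt(2 * 9.81 * 0.91)
v = sqrt(17.8542) = 4.2254 m/s

4.2254 m/s


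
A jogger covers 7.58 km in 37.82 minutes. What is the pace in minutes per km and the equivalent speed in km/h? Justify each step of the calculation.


Pace = time / distance = 37.82 min / 7.58 km = 4.9894 min/km
Speed = distance / time_in_hours = 7.58 / 0.6303 hr
Speed = 12.0254 km/h

4.9894 min/km, 12.0254 km/h


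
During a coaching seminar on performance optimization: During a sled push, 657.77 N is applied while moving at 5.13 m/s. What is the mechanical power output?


P = F * v
P = 657.77 * 5.13
P = 3374.3601 W

3374.3601 W


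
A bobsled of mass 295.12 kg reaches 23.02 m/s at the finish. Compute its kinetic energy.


KE = 0.5 * m * v^2
KE = 0.5 * 295.12 * 23.02^2
KE = 0.5 * 295.12 * 529.9204 = 78195.0542 J

78195.0542 J


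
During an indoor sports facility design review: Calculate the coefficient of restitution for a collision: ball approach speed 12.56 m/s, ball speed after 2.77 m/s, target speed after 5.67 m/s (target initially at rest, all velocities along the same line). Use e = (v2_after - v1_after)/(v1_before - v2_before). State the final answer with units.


e = (v2_after - v1_after) / (v1_before - v2_before)
Numerator = 5.67 - 2.77 = 2.9
Denominator = 12.56 - 0 = 12.56
e = 2.9 / 12.56 = 0.2309

0.2309


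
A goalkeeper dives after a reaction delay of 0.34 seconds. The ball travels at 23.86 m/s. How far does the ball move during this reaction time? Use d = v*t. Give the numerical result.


d = v * t
d = 23.86 * 0.34
d = 8.1124 m

8.1124 m


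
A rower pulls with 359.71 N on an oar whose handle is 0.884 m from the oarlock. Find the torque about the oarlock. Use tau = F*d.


tau = F * d
tau = 359.71 * 0.884
tau = 317.9836 N*m

317.9836 N*m


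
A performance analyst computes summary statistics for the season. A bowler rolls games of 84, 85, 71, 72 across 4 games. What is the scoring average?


Average = sum / n
Sum = 312
Average = 312 / 4 = 78

78


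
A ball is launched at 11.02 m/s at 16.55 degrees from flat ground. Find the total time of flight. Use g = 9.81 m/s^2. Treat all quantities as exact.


T = 2*v*sin(theta)/g
sin(theta) = sin(16.55 deg) = 0.2849
T = 2*11.02*0.2849 / 9.81
T = 6.2781 / 9.81 = 0.64 s

0.64 s


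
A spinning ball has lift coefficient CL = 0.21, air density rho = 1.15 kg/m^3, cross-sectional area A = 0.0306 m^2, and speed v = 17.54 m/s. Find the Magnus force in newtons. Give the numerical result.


FM = 0.5 * CL * rho * A * v^2
FM = 0.5 * 0.21 * 1.15 * 0.0306 * 17.54^2
v^2 = 307.6516
FM = 0.5 * 0.21 * 1.15 * 0.0306 * 307.6516 = 1.1368 N

1.1368 N


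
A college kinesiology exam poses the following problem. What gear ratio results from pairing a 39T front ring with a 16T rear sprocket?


GR = front_teeth / rear_teeth
GR = 39 / 16
GR = 2.4375

2.4375


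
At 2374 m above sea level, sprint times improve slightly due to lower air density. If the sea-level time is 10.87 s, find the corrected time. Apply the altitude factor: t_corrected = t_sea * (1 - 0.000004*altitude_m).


Correction factor = 1 - 0.000004 * 2374 = 0.990504
t_corrected = t_sea * factor = 10.87 * 0.990504
t_corrected = 10.7668 s

10.7668 s


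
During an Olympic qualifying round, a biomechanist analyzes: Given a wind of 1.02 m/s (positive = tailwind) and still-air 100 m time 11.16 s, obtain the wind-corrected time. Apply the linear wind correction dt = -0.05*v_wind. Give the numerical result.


dt = -0.05 * v_wind = -0.05 * 1.02 = -0.051 s
t_corrected = t_still + dt = 11.16 + (-0.051)
t_corrected = 11.109 s

11.109 s


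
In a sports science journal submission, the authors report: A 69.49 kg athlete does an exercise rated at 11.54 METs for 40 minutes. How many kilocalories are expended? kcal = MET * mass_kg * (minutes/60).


kcal = MET * mass * time_hr
Convert time: 40 min = 0.6667 hr
kcal = 11.54 * 69.49 * 0.6667
kcal = 534.6097 kcal

534.6097 kcal


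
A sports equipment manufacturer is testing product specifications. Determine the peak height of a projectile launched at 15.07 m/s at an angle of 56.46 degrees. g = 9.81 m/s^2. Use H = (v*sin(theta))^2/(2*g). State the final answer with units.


H = (v*sin(theta))^2 / (2*g)
vy = v*sin(theta) = 15.07 * sin(56.46 deg) = 12.5608 m/s
H = vy^2 / (2*g) = 157.7749 / (2*9.81)
H = 157.7749 / 19.62 = 8.0415 m

8.0415 m


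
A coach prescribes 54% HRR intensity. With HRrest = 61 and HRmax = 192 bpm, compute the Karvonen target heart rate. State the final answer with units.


Target = HRrest + pct*(HRmax - HRrest)
Heart rate reserve = HRmax - HRrest = 192 - 61 = 131 bpm
Fraction = 54% = 0.54
Target = 61 + 0.54 * 131
Target = 61 + 70.74 = 131.74 bpm

131.74 bpm


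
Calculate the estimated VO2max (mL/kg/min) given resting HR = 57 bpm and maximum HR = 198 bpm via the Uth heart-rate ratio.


VO2max = 15.3 * HRmax / HRrest
VO2max = 15.3 * 198 / 57
VO2max = 3029.4 / 57 = 53.1474 mL/kg/min

53.1474 mL/kg/min


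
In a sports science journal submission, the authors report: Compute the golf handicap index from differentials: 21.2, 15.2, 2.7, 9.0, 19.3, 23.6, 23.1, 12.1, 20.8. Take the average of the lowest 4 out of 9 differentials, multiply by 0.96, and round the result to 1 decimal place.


All differentials: 21.2, 15.2, 2.7, 9.0, 19.3, 23.6, 23.1, 12.1, 20.8
Sorted: 2.7, 9.0, 12.1, 15.2, 19.3, 20.8, 21.2, 23.1, 23.6
Best 4: 2.7, 9.0, 12.1, 15.2
Average of best = 39 / 4 = 9.75
Raw index = 9.75 * 0.96 = 9.36
Handicap index = round(9.36, 1) = 9.4

9.4


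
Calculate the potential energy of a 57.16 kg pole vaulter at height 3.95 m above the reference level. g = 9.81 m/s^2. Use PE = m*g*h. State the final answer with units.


PE = m * g * h
PE = 57.16 * 9.81 * 3.95
PE = 560.7396 * 3.95 = 2214.9214 J

2214.9214 J


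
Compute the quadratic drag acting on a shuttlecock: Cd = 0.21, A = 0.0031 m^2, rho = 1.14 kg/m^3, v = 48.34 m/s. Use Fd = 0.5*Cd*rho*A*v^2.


Fd = 0.5 * Cd * rho * A * v^2
Fd = 0.5 * 0.21 * 1.14 * 0.0031 * 48.34^2
v^2 = 2336.7556
Fd = 0.5 * 0.21 * 1.14 * 0.0031 * 2336.7556 = 0.8671 N

0.8671 N


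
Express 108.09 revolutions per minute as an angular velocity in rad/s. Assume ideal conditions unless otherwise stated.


omega = RPM * 2 * pi / 60
omega = 108.09 * 2 * 3.14159 / 60
omega = 679.1495 / 60 = 11.3192 rad/s

11.3192 rad/s


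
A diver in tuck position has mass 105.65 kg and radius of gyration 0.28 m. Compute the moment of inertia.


I = m * k^2
I = 105.65 * 0.28^2
I = 105.65 * 0.0784 = 8.283 kg*m^2

8.283 kg*m^2


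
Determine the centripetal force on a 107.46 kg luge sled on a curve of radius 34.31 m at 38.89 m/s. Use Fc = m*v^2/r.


Fc = m * v^2 / r
v^2 = 38.89^2 = 1512.4321
Fc = 107.46 * 1512.4321 / 34.31
Fc = 162525.9535 / 34.31 = 4736.9849 N

4736.9849 N


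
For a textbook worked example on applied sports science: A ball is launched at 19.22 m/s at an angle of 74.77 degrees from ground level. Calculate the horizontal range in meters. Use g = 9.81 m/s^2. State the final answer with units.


R = v^2 * sin(2*theta) / g
Convert angle to radians: theta = 74.77 deg = 1.305 rad
sin(2*theta) = sin(2.61) = 0.5069
R = 19.22^2 * 0.5069 / 9.81
R = 369.4084 * 0.5069 / 9.81 = 19.0894 m

19.0894 m


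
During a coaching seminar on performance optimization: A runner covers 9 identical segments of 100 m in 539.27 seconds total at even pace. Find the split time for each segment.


Split time = total_time / n_laps = 539.27 / 9
Split time = 59.9189 s per lap

59.9189 s


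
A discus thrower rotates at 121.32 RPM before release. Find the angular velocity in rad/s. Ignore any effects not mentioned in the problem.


omega = RPM * 2 * pi / 60
omega = 121.32 * 2 * 3.14159 / 60
omega = 762.276 / 60 = 12.7046 rad/s

12.7046 rad/s


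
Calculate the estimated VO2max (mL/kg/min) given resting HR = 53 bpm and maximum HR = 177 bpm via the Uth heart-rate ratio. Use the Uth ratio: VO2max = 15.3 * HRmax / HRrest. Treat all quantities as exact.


VO2max = 15.3 * HRmax / HRrest
VO2max = 15.3 * 177 / 53
VO2max = 2708.1 / 53 = 51.0962 mL/kg/min

51.0962 mL/kg/min


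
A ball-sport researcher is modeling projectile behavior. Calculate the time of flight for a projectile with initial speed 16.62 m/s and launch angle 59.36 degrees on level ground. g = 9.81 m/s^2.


T = 2*v*sin(theta)/g
sin(theta) = sin(59.36 deg) = 0.8604
T = 2*16.62*0.8604 / 9.81
T = 28.5992 / 9.81 = 2.9153 s

2.9153 s


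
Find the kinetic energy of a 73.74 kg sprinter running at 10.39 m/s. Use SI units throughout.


KE = 0.5 * m * v^2
KE = 0.5 * 73.74 * 10.39^2
KE = 0.5 * 73.74 * 107.9521 = 3980.1939 J

3980.1939 J


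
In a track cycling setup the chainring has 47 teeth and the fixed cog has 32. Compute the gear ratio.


GR = front_teeth / rear_teeth
GR = 47 / 32
GR = 1.4688

1.4688


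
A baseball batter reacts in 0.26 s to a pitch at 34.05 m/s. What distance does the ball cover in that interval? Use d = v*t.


d = v * t
d = 34.05 * 0.26
d = 8.853 m

8.853 m


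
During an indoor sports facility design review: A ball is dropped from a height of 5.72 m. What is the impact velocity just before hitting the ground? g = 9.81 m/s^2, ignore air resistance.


v = sqrt(2 * g * h)
v = sqrt(2 * 9.81 * 5.72)
v = sqrt(112.2264) = 10.5937 m/s

10.5937 m/s


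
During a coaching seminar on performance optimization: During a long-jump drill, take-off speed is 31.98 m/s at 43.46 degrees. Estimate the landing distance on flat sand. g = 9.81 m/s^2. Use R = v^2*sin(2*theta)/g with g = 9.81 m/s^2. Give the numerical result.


R = v^2 * sin(2*theta) / g
Convert angle to radians: theta = 43.46 deg = 0.7585 rad
sin(2*theta) = sin(1.517) = 0.9986
R = 31.98^2 * 0.9986 / 9.81
R = 1022.7204 * 0.9986 / 9.81 = 104.1022 m

104.1022 m


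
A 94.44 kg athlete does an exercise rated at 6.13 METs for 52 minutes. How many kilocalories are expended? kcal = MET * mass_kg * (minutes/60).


kcal = MET * mass * time_hr
Convert time: 52 min = 0.8667 hr
kcal = 6.13 * 94.44 * 0.8667
kcal = 501.7282 kcal

501.7282 kcal


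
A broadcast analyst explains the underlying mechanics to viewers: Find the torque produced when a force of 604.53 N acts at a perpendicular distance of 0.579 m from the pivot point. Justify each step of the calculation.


tau = F * d
tau = 604.53 * 0.579
tau = 350.0229 N*m

350.0229 N*m


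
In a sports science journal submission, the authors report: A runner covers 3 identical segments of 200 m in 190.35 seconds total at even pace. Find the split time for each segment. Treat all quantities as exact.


Split time = total_time / n_laps = 190.35 / 3
Split time = 63.45 s per lap

63.45 s


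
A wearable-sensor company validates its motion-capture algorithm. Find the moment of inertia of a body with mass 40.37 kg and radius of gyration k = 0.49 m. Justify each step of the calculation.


I = m * k^2
I = 40.37 * 0.49^2
I = 40.37 * 0.2401 = 9.6928 kg*m^2

9.6928 kg*m^2


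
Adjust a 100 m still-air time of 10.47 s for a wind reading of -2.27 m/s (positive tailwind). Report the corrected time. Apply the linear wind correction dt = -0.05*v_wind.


dt = -0.05 * v_wind = -0.05 * -2.27 = 0.1135 s
t_corrected = t_still + dt = 10.47 + (0.1135)
t_corrected = 10.5835 s

10.5835 s


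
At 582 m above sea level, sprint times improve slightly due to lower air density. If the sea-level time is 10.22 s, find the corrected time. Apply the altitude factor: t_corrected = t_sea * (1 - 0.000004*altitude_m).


Correction factor = 1 - 0.000004 * 582 = 0.997672
t_corrected = t_sea * factor = 10.22 * 0.997672
t_corrected = 10.1962 s

10.1962 s


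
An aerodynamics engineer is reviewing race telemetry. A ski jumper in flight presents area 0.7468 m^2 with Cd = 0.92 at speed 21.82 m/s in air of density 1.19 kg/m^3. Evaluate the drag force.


Fd = 0.5 * Cd * rho * A * v^2
Fd = 0.5 * 0.92 * 1.19 * 0.7468 * 21.82^2
v^2 = 476.1124
Fd = 0.5 * 0.92 * 1.19 * 0.7468 * 476.1124 = 194.6339 N

194.6339 N


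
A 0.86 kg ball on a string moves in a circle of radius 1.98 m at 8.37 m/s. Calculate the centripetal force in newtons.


Fc = m * v^2 / r
v^2 = 8.37^2 = 70.0569
Fc = 0.86 * 70.0569 / 1.98
Fc = 60.2489 / 1.98 = 30.4288 N

30.4288 N


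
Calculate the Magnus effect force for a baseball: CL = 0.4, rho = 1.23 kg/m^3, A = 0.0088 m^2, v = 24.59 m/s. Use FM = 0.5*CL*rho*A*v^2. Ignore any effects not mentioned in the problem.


FM = 0.5 * CL * rho * A * v^2
FM = 0.5 * 0.4 * 1.23 * 0.0088 * 24.59^2
v^2 = 604.6681
FM = 0.5 * 0.4 * 1.23 * 0.0088 * 604.6681 = 1.309 N

1.309 N


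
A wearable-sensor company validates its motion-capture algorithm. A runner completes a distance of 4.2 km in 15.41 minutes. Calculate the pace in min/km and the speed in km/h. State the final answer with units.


Pace = time / distance = 15.41 min / 4.2 km = 3.669 min/km
Speed = distance / time_in_hours = 4.2 / 0.2568 hr
Speed = 16.353 km/h

3.669 min/km, 16.353 km/h


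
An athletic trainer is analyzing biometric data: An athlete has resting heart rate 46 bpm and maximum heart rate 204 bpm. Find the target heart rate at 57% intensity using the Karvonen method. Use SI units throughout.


Target = HRrest + pct*(HRmax - HRrest)
Heart rate reserve = HRmax - HRrest = 204 - 46 = 158 bpm
Fraction = 57% = 0.57
Target = 46 + 0.57 * 158
Target = 46 + 90.06 = 136.06 bpm

136.06 bpm


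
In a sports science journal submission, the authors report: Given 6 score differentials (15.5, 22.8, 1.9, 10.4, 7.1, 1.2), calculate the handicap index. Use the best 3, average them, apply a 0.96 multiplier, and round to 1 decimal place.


All differentials: 15.5, 22.8, 1.9, 10.4, 7.1, 1.2
Sorted: 1.2, 1.9, 7.1, 10.4, 15.5, 22.8
Best 3: 1.2, 1.9, 7.1
Average of best = 10.2 / 3 = 3.4
Raw index = 3.4 * 0.96 = 3.264
Handicap index = round(3.264, 1) = 3.3

3.3


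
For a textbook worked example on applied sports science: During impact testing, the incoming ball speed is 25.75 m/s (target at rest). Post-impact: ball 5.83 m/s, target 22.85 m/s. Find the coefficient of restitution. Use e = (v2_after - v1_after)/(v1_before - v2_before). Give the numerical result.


e = (v2_after - v1_after) / (v1_before - v2_before)
Numerator = 22.85 - 5.83 = 17.02
Denominator = 25.75 - 0 = 25.75
e = 17.02 / 25.75 = 0.661

0.661


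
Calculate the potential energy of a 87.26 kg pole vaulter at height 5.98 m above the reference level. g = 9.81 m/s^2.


PE = m * g * h
PE = 87.26 * 9.81 * 5.98
PE = 856.0206 * 5.98 = 5119.0032 J

5119.0032 J


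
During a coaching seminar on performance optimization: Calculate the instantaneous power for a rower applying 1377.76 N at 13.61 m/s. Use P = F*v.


P = F * v
P = 1377.76 * 13.61
P = 18751.3136 W

18751.3136 W


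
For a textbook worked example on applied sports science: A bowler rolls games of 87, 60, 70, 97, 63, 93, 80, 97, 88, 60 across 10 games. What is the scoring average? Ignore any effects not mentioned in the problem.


Average = sum / n
Sum = 795
Average = 795 / 10 = 79.5

79.5


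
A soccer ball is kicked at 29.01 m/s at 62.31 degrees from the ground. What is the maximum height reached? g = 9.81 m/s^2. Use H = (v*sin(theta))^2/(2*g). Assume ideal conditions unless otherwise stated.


H = (v*sin(theta))^2 / (2*g)
vy = v*sin(theta) = 29.01 * sin(62.31 deg) = 25.6876 m/s
H = vy^2 / (2*g) = 659.8539 / (2*9.81)
H = 659.8539 / 19.62 = 33.6317 m

33.6317 m


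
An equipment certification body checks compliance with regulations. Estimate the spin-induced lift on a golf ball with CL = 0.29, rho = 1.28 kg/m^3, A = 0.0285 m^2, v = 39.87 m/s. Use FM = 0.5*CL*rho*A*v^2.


FM = 0.5 * CL * rho * A * v^2
FM = 0.5 * 0.29 * 1.28 * 0.0285 * 39.87^2
v^2 = 1589.6169
FM = 0.5 * 0.29 * 1.28 * 0.0285 * 1589.6169 = 8.4084 N

8.4084 N


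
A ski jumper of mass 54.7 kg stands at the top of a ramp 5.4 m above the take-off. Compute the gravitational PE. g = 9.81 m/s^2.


PE = m * g * h
PE = 54.7 * 9.81 * 5.4
PE = 536.607 * 5.4 = 2897.6778 J

2897.6778 J


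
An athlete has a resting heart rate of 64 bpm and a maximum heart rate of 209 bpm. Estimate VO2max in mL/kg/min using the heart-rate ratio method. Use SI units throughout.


VO2max = 15.3 * HRmax / HRrest
VO2max = 15.3 * 209 / 64
VO2max = 3197.7 / 64 = 49.9641 mL/kg/min

49.9641 mL/kg/min


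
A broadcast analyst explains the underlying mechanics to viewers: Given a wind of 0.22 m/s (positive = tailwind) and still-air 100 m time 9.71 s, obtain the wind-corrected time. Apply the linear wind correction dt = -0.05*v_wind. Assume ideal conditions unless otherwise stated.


dt = -0.05 * v_wind = -0.05 * 0.22 = -0.011 s
t_corrected = t_still + dt = 9.71 + (-0.011)
t_corrected = 9.699 s

9.699 s


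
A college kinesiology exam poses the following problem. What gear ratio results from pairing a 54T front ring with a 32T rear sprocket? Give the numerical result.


GR = front_teeth / rear_teeth
GR = 54 / 32
GR = 1.6875

1.6875


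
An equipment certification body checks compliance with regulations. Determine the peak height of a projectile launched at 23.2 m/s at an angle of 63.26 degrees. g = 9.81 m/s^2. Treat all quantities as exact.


H = (v*sin(theta))^2 / (2*g)
vy = v*sin(theta) = 23.2 * sin(63.26 deg) = 20.7189 m/s
H = vy^2 / (2*g) = 429.2742 / (2*9.81)
H = 429.2742 / 19.62 = 21.8794 m

21.8794 m


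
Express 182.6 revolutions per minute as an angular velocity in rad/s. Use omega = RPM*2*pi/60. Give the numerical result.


omega = RPM * 2 * pi / 60
omega = 182.6 * 2 * 3.14159 / 60
omega = 1147.3096 / 60 = 19.1218 rad/s

19.1218 rad/s


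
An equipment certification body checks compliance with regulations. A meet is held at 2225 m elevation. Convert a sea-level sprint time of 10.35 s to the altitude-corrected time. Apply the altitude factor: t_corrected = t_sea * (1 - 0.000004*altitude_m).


Correction factor = 1 - 0.000004 * 2225 = 0.9911
t_corrected = t_sea * factor = 10.35 * 0.9911
t_corrected = 10.2579 s

10.2579 s


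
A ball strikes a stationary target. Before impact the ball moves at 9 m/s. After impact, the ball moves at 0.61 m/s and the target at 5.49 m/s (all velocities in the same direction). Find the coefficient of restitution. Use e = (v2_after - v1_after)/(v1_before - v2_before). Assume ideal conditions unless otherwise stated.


e = (v2_after - v1_after) / (v1_before - v2_before)
Numerator = 5.49 - 0.61 = 4.88
Denominator = 9 - 0 = 9
e = 4.88 / 9 = 0.5422

0.5422


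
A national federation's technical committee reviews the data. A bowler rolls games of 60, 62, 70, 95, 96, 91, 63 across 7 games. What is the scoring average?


Average = sum / n
Sum = 537
Average = 537 / 7 = 76.7143

76.7143


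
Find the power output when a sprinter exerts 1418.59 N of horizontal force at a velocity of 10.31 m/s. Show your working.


P = F * v
P = 1418.59 * 10.31
P = 14625.6629 W

14625.6629 W


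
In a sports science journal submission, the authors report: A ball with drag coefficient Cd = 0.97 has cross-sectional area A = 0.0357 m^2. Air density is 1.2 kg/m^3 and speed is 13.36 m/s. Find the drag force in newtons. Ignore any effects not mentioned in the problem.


Fd = 0.5 * Cd * rho * A * v^2
Fd = 0.5 * 0.97 * 1.2 * 0.0357 * 13.36^2
v^2 = 178.4896
Fd = 0.5 * 0.97 * 1.2 * 0.0357 * 178.4896 = 3.7085 N

3.7085 N


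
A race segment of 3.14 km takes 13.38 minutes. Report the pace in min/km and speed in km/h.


Pace = time / distance = 13.38 min / 3.14 km = 4.2611 min/km
Speed = distance / time_in_hours = 3.14 / 0.223 hr
Speed = 14.0807 km/h

4.2611 min/km, 14.0807 km/h


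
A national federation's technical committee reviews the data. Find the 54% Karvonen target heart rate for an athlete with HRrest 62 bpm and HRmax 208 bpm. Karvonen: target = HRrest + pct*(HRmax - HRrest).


Target = HRrest + pct*(HRmax - HRrest)
Heart rate reserve = HRmax - HRrest = 208 - 62 = 146 bpm
Fraction = 54% = 0.54
Target = 62 + 0.54 * 146
Target = 62 + 78.84 = 140.84 bpm

140.84 bpm


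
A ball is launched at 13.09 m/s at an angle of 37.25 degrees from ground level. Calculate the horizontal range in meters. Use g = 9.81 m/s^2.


R = v^2 * sin(2*theta) / g
Convert angle to radians: theta = 37.25 deg = 0.6501 rad
sin(2*theta) = sin(1.3003) = 0.9636
R = 13.09^2 * 0.9636 / 9.81
R = 171.3481 * 0.9636 / 9.81 = 16.8314 m

16.8314 m


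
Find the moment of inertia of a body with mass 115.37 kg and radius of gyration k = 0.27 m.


I = m * k^2
I = 115.37 * 0.27^2
I = 115.37 * 0.0729 = 8.4105 kg*m^2

8.4105 kg*m^2


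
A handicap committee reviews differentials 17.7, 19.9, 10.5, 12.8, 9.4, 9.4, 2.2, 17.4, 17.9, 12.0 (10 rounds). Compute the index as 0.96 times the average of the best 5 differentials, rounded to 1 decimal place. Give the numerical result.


All differentials: 17.7, 19.9, 10.5, 12.8, 9.4, 9.4, 2.2, 17.4, 17.9, 12.0
Sorted: 2.2, 9.4, 9.4, 10.5, 12.0, 12.8, 17.4, 17.7, 17.9, 19.9
Best 5: 2.2, 9.4, 9.4, 10.5, 12.0
Average of best = 43.5 / 5 = 8.7
Raw index = 8.7 * 0.96 = 8.352
Handicap index = round(8.352, 1) = 8.4

8.4


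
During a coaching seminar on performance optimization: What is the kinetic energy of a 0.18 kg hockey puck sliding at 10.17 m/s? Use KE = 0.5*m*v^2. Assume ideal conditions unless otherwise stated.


KE = 0.5 * m * v^2
KE = 0.5 * 0.18 * 10.17^2
KE = 0.5 * 0.18 * 103.4289 = 9.3086 J

9.3086 J


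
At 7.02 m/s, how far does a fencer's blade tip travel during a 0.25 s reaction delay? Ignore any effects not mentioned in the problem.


d = v * t
d = 7.02 * 0.25
d = 1.755 m

1.755 m


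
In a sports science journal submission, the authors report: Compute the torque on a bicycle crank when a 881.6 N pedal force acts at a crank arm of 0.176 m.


tau = F * d
tau = 881.6 * 0.176
tau = 155.1616 N*m

155.1616 N*m


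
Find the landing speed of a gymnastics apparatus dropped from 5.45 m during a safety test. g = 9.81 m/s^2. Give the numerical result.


v = sqrt(2 * g * h)
v = sqrt(2 * 9.81 * 5.45)
v = sqrt(106.929) = 10.3406 m/s

10.3406 m/s


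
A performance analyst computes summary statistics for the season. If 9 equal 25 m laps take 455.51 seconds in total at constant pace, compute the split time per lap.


Split time = total_time / n_laps = 455.51 / 9
Split time = 50.6122 s per lap

50.6122 s


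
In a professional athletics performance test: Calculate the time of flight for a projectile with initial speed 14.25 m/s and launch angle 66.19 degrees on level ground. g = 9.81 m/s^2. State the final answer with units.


T = 2*v*sin(theta)/g
sin(theta) = sin(66.19 deg) = 0.9149
T = 2*14.25*0.9149 / 9.81
T = 26.0743 / 9.81 = 2.6579 s

2.6579 s


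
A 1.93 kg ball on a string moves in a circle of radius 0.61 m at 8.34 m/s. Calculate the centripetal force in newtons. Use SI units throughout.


Fc = m * v^2 / r
v^2 = 8.34^2 = 69.5556
Fc = 1.93 * 69.5556 / 0.61
Fc = 134.2423 / 0.61 = 220.0694 N

220.0694 N


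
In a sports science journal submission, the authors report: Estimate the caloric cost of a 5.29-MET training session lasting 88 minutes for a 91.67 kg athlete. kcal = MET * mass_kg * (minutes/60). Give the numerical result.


kcal = MET * mass * time_hr
Convert time: 88 min = 1.4667 hr
kcal = 5.29 * 91.67 * 1.4667
kcal = 711.237 kcal

711.237 kcal


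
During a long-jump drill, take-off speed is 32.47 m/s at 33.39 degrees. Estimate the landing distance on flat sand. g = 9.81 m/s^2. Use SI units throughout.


R = v^2 * sin(2*theta) / g
Convert angle to radians: theta = 33.39 deg = 0.5828 rad
sin(2*theta) = sin(1.1655) = 0.919
R = 32.47^2 * 0.919 / 9.81
R = 1054.3009 * 0.919 / 9.81 = 98.7666 m

98.7666 m


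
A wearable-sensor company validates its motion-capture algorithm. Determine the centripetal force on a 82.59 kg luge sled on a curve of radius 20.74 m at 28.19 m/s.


Fc = m * v^2 / r
v^2 = 28.19^2 = 794.6761
Fc = 82.59 * 794.6761 / 20.74
Fc = 65632.2991 / 20.74 = 3164.5274 N

3164.5274 N


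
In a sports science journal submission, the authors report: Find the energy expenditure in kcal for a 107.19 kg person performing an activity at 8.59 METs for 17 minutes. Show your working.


kcal = MET * mass * time_hr
Convert time: 17 min = 0.2833 hr
kcal = 8.59 * 107.19 * 0.2833
kcal = 260.8826 kcal

260.8826 kcal


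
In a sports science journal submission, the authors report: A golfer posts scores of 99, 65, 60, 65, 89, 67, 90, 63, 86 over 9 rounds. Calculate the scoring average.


Average = sum / n
Sum = 684
Average = 684 / 9 = 76

76


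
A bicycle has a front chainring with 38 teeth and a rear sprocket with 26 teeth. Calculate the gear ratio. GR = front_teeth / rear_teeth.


GR = front_teeth / rear_teeth
GR = 38 / 26
GR = 1.4615

1.4615


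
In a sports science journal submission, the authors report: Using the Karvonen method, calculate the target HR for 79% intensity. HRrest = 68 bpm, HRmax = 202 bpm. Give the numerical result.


Target = HRrest + pct*(HRmax - HRrest)
Heart rate reserve = HRmax - HRrest = 202 - 68 = 134 bpm
Fraction = 79% = 0.79
Target = 68 + 0.79 * 134
Target = 68 + 105.86 = 173.86 bpm

173.86 bpm


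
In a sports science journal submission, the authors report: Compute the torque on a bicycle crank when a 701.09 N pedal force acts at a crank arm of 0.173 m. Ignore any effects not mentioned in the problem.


tau = F * d
tau = 701.09 * 0.173
tau = 121.2886 N*m

121.2886 N*m


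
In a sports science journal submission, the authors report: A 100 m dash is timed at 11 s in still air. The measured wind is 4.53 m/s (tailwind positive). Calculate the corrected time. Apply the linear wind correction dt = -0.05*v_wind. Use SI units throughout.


dt = -0.05 * v_wind = -0.05 * 4.53 = -0.2265 s
t_corrected = t_still + dt = 11 + (-0.2265)
t_corrected = 10.7735 s

10.7735 s


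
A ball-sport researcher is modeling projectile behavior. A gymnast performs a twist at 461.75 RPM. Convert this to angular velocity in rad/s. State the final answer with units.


omega = RPM * 2 * pi / 60
omega = 461.75 * 2 * 3.14159 / 60
omega = 2901.2608 / 60 = 48.3543 rad/s

48.3543 rad/s


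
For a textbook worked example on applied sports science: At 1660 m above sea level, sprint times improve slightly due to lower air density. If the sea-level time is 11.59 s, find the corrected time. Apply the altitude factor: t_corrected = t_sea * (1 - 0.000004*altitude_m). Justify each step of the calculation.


Correction factor = 1 - 0.000004 * 1660 = 0.99336
t_corrected = t_sea * factor = 11.59 * 0.99336
t_corrected = 11.513 s

11.513 s


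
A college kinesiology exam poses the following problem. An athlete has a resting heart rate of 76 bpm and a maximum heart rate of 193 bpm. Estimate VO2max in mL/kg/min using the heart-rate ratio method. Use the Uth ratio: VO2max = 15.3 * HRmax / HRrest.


VO2max = 15.3 * HRmax / HRrest
VO2max = 15.3 * 193 / 76
VO2max = 2952.9 / 76 = 38.8539 mL/kg/min

38.8539 mL/kg/min


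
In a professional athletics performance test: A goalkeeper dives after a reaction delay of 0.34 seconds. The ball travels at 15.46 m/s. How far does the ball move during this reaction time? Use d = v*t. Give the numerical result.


d = v * t
d = 15.46 * 0.34
d = 5.2564 m

5.2564 m


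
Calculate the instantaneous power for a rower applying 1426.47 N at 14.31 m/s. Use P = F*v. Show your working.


P = F * v
P = 1426.47 * 14.31
P = 20412.7857 W

20412.7857 W


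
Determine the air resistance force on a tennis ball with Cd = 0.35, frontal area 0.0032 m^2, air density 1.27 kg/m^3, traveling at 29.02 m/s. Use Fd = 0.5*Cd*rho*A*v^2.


Fd = 0.5 * Cd * rho * A * v^2
Fd = 0.5 * 0.35 * 1.27 * 0.0032 * 29.02^2
v^2 = 842.1604
Fd = 0.5 * 0.35 * 1.27 * 0.0032 * 842.1604 = 0.5989 N

0.5989 N


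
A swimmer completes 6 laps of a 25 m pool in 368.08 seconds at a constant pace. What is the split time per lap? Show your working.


Split time = total_time / n_laps = 368.08 / 6
Split time = 61.3467 s per lap

61.3467 s
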